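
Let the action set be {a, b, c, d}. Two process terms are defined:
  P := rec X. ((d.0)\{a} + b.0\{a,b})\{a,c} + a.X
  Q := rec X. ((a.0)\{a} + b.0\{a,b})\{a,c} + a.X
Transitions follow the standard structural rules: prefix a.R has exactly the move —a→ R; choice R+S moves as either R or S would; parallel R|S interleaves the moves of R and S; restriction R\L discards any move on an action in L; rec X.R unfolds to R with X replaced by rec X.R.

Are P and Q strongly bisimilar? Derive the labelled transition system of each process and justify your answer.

not bisimilar

Reachable graph of P (3 states):
  u0 = rec X. ((d.0)\{a} + b.0\{a,b})\{a,c} + a.X :: —a→ u0, —b→ u1, —d→ u2
  u1 = 0\{a,b}\{a,c} :: (no moves)
  u2 = 0\{a}\{a,c} :: (no moves)
Reachable graph of Q (2 states):
  v0 = rec X. ((a.0)\{a} + b.0\{a,b})\{a,c} + a.X :: —a→ v0, —b→ v1
  v1 = 0\{a,b}\{a,c} :: (no moves)
Bisimilarity quotient blocks:
  B0 = {u0}
  B1 = {u1, u2, v1}
  B2 = {v0}
u0 ∈ B0, v0 ∈ B2 → different blocks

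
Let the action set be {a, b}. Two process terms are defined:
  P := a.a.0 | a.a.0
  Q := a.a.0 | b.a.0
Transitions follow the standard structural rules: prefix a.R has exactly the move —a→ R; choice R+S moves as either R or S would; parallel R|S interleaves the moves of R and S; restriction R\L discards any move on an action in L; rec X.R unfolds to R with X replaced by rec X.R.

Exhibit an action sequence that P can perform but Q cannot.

aaa

Reachable graph of P (9 states):
  m0 = a.a.0 | a.a.0 ⊢ --a--▸ m1, --a--▸ m2
  m1 = a.0 | a.a.0 ⊢ --a--▸ m3, --a--▸ m4
  m2 = a.a.0 | a.0 ⊢ --a--▸ m4, --a--▸ m5
  m3 = 0 | a.a.0 ⊢ --a--▸ m6
  m4 = a.0 | a.0 ⊢ --a--▸ m6, --a--▸ m7
  m5 = a.a.0 | 0 ⊢ --a--▸ m7
  m6 = 0 | a.0 ⊢ --a--▸ m8
  m7 = a.0 | 0 ⊢ --a--▸ m8
  m8 = 0 | 0 ⊢ deadlocked
Reachable graph of Q (9 states):
  n0 = a.a.0 | b.a.0 ⊢ --a--▸ n1, --b--▸ n2
  n1 = a.0 | b.a.0 ⊢ --a--▸ n3, --b--▸ n4
  n2 = a.a.0 | a.0 ⊢ --a--▸ n4, --a--▸ n5
  n3 = 0 | b.a.0 ⊢ --b--▸ n6
  n4 = a.0 | a.0 ⊢ --a--▸ n6, --a--▸ n7
  n5 = a.a.0 | 0 ⊢ --a--▸ n7
  n6 = 0 | a.0 ⊢ --a--▸ n8
  n7 = a.0 | 0 ⊢ --a--▸ n8
  n8 = 0 | 0 ⊢ deadlocked
Trace ⟨aaa⟩ through P, begin at {m0}:
  [1] a ⇒ {m1, m2}
  [2] a ⇒ {m3, m4, m5}
  [3] a ⇒ {m6, m7}
  — P admits the full trace.
Trace ⟨aaa⟩ through Q, begin at {n0}:
  [1] a ⇒ {n1}
  [2] a ⇒ {n3}
  [3] a ⇒ ∅ (Q stuck)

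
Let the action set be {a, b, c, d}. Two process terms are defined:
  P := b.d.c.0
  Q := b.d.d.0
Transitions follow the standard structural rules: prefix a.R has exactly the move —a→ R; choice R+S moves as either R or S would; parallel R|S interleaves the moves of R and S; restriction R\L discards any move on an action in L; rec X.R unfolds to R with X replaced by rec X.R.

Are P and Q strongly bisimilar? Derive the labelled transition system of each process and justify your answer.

P's transition system — 4 states:
  u0 = b.d.c.0 ⊢ —b→ u1
  u1 = d.c.0 ⊢ —d→ u2
  u2 = c.0 ⊢ —c→ u3
  u3 = 0 ⊢ stopped
Q's transition system — 4 states:
  v0 = b.d.d.0 ⊢ —b→ v1
  v1 = d.d.0 ⊢ —d→ v2
  v2 = d.0 ⊢ —d→ v3
  v3 = 0 ⊢ stopped
Partition-refinement fixed point:
  B0 = {u0}
  B1 = {u1}
  B2 = {u2}
  B3 = {u3, v3}
  B4 = {v0}
  B5 = {v1}
  B6 = {v2}
u0 ∈ B0, v0 ∈ B4 → different blocks

not bisimilar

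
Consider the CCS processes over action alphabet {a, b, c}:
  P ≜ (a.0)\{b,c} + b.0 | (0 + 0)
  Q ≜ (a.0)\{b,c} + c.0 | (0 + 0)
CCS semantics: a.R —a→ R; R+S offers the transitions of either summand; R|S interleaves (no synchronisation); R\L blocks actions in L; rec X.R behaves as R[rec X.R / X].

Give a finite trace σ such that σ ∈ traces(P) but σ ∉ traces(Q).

Reachable graph of P (3 states):
  u0 = (a.0)\{b,c} + b.0 | (0 + 0) → —a→ u1, —b→ u2
  u1 = 0\{b,c} → stopped
  u2 = 0 | (0 + 0) → stopped
Reachable graph of Q (3 states):
  v0 = (a.0)\{b,c} + c.0 | (0 + 0) → —a→ v1, —c→ v2
  v1 = 0\{b,c} → stopped
  v2 = 0 | (0 + 0) → stopped
Executing b from P (initial set {u0}):
  [1] b ⇒ {u2}
  ✓ P
Executing b from Q (initial set {v0}):
  [1] b ⇒ no successor for Q

b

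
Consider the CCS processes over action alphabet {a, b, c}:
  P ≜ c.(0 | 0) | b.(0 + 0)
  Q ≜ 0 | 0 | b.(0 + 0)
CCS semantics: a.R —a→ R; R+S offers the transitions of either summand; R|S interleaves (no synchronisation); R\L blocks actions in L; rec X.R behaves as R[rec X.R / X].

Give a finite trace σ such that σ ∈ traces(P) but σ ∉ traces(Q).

Reachable graph of P (4 states):
  p0 = c.(0 | 0) | b.(0 + 0) | ··b··> p1, ··c··> p2
  p1 = c.(0 | 0) | (0 + 0) | ··c··> p3
  p2 = 0 | 0 | b.(0 + 0) | ··b··> p3
  p3 = 0 | 0 | (0 + 0) | deadlocked
Reachable graph of Q (2 states):
  q0 = 0 | 0 | b.(0 + 0) | ··b··> q1
  q1 = 0 | 0 | (0 + 0) | deadlocked
Executing c from P (initial set {p0}):
  [1] c ⇒ {p2}
  — P admits the full trace.
Executing c from Q (initial set {q0}):
  [1] c ⇒ no successor for Q

c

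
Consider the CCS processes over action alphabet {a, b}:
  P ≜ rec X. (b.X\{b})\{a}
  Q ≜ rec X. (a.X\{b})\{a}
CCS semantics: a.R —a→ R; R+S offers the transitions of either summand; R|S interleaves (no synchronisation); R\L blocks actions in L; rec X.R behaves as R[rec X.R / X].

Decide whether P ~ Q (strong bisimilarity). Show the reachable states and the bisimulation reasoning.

P's transition system — 2 states:
  m0 = rec X. (b.X\{b})\{a} | --b--▸ m1
  m1 = (rec X. (b.X\{b})\{a})\{b}\{a} | ·
Q's transition system — 1 states:
  n0 = rec X. (a.X\{b})\{a} | ·
Coarsest stable partition (strong bisimilarity classes):
  B0 = {m0}
  B1 = {m1, n0}
m0 ∈ B0, n0 ∈ B1 → different blocks

P ≁ Q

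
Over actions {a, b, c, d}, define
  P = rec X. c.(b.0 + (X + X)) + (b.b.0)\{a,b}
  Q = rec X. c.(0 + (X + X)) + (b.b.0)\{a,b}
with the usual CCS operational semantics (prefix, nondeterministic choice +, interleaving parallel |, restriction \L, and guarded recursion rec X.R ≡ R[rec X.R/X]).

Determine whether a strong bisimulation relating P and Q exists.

LTS(P): 3 reachable states
  s0 = rec X. c.(b.0 + (X + X)) + (b.b.0)\{a,b} → --c--▸ s1
  s1 = b.0 + ((rec X. c.(b.0 + (X + X)) + (b.b.0)\{a,b}) + (rec X. c.(b.0 + (X + X)) + (b.b.0)\{a,b})) → --b--▸ s2, --c--▸ s1
  s2 = 0 → ∅
LTS(Q): 2 reachable states
  t0 = rec X. c.(0 + (X + X)) + (b.b.0)\{a,b} → --c--▸ t1
  t1 = 0 + ((rec X. c.(0 + (X + X)) + (b.b.0)\{a,b}) + (rec X. c.(0 + (X + X)) + (b.b.0)\{a,b})) → --c--▸ t1
Partition-refinement fixed point:
  B0 = {s0}
  B1 = {s1}
  B2 = {s2}
  B3 = {t0, t1}
s0 ∈ B0, t0 ∈ B3 → different blocks

P ≁ Q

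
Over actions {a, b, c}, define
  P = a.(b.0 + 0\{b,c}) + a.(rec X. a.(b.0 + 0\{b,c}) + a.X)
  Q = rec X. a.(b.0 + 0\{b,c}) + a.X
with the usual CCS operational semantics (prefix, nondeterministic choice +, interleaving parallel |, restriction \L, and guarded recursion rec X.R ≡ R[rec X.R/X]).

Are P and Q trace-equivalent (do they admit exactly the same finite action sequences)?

LTS(P): 4 reachable states
  m0 = a.(b.0 + 0\{b,c}) + a.(rec X. a.(b.0 + 0\{b,c}) + a.X) has moves -a-> m1, -a-> m2
  m1 = b.0 + 0\{b,c} has moves -b-> m3
  m2 = rec X. a.(b.0 + 0\{b,c}) + a.X has moves -a-> m1, -a-> m2
  m3 = 0 has moves stopped
LTS(Q): 3 reachable states
  n0 = rec X. a.(b.0 + 0\{b,c}) + a.X has moves -a-> n0, -a-> n1
  n1 = b.0 + 0\{b,c} has moves -b-> n2
  n2 = 0 has moves stopped
Coarsest stable partition (strong bisimilarity classes):
  B0 = {m0, m2, n0}
  B1 = {m1, n1}
  B2 = {m3, n2}
m0 ∈ B0, n0 ∈ B0 → same block
Bisimilar ⇒ trace-equivalent.

YES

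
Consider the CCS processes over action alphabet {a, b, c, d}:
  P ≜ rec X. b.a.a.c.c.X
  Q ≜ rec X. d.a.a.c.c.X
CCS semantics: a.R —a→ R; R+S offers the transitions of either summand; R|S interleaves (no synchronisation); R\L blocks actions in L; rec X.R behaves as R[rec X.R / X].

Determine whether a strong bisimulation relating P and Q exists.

LTS(P): 5 reachable states
  m0 = rec X. b.a.a.c.c.X :: ··b··> m1
  m1 = a.a.c.c.(rec X. b.a.a.c.c.X) :: ··a··> m2
  m2 = a.c.c.(rec X. b.a.a.c.c.X) :: ··a··> m3
  m3 = c.c.(rec X. b.a.a.c.c.X) :: ··c··> m4
  m4 = c.(rec X. b.a.a.c.c.X) :: ··c··> m0
LTS(Q): 5 reachable states
  n0 = rec X. d.a.a.c.c.X :: ··d··> n1
  n1 = a.a.c.c.(rec X. d.a.a.c.c.X) :: ··a··> n2
  n2 = a.c.c.(rec X. d.a.a.c.c.X) :: ··a··> n3
  n3 = c.c.(rec X. d.a.a.c.c.X) :: ··c··> n4
  n4 = c.(rec X. d.a.a.c.c.X) :: ··c··> n0
Coarsest stable partition (strong bisimilarity classes):
  B0 = {m0}
  B1 = {m1}
  B2 = {m2}
  B3 = {m3}
  B4 = {m4}
  B5 = {n0}
  B6 = {n1}
  B7 = {n2}
  B8 = {n3}
  B9 = {n4}
m0 ∈ B0, n0 ∈ B5 → different blocks

NO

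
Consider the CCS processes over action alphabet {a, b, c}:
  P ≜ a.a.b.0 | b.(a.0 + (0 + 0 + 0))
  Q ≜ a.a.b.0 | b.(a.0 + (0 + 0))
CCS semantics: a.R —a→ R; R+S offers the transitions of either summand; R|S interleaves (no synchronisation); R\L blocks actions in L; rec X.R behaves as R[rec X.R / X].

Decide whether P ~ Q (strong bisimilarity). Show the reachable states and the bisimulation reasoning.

LTS(P): 12 reachable states
  s0 = a.a.b.0 | b.(a.0 + (0 + 0 + 0)) :: --a--▸ s1, --b--▸ s2
  s1 = a.b.0 | b.(a.0 + (0 + 0 + 0)) :: --a--▸ s3, --b--▸ s4
  s2 = a.a.b.0 | (a.0 + (0 + 0 + 0)) :: --a--▸ s4, --a--▸ s5
  s3 = b.0 | b.(a.0 + (0 + 0 + 0)) :: --b--▸ s6, --b--▸ s7
  s4 = a.b.0 | (a.0 + (0 + 0 + 0)) :: --a--▸ s7, --a--▸ s8
  s5 = a.a.b.0 | 0 :: --a--▸ s8
  s6 = 0 | b.(a.0 + (0 + 0 + 0)) :: --b--▸ s9
  s7 = b.0 | (a.0 + (0 + 0 + 0)) :: --a--▸ s10, --b--▸ s9
  s8 = a.b.0 | 0 :: --a--▸ s10
  s9 = 0 | (a.0 + (0 + 0 + 0)) :: --a--▸ s11
  s10 = b.0 | 0 :: --b--▸ s11
  s11 = 0 | 0 :: (no moves)
LTS(Q): 12 reachable states
  t0 = a.a.b.0 | b.(a.0 + (0 + 0)) :: --a--▸ t1, --b--▸ t2
  t1 = a.b.0 | b.(a.0 + (0 + 0)) :: --a--▸ t3, --b--▸ t4
  t2 = a.a.b.0 | (a.0 + (0 + 0)) :: --a--▸ t4, --a--▸ t5
  t3 = b.0 | b.(a.0 + (0 + 0)) :: --b--▸ t6, --b--▸ t7
  t4 = a.b.0 | (a.0 + (0 + 0)) :: --a--▸ t7, --a--▸ t8
  t5 = a.a.b.0 | 0 :: --a--▸ t8
  t6 = 0 | b.(a.0 + (0 + 0)) :: --b--▸ t9
  t7 = b.0 | (a.0 + (0 + 0)) :: --a--▸ t10, --b--▸ t9
  t8 = a.b.0 | 0 :: --a--▸ t10
  t9 = 0 | (a.0 + (0 + 0)) :: --a--▸ t11
  t10 = b.0 | 0 :: --b--▸ t11
  t11 = 0 | 0 :: (no moves)
Bisimilarity quotient blocks:
  B0 = {s0, t0}
  B1 = {s1, t1}
  B2 = {s3, t3}
  B3 = {s6, t6}
  B4 = {s9, t9}
  B5 = {s11, t11}
  B6 = {s7, t7}
  B7 = {s10, t10}
  B8 = {s4, t4}
  B9 = {s8, t8}
  B10 = {s2, t2}
  B11 = {s5, t5}
s0 ∈ B0, t0 ∈ B0 → same block

bisimilar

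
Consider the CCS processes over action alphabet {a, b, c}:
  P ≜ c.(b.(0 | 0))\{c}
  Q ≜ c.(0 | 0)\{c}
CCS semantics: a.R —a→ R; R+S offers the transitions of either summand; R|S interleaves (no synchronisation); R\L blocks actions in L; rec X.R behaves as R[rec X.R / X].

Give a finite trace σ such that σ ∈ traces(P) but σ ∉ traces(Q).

LTS(P): 3 reachable states
  m0 = c.(b.(0 | 0))\{c} :: -c-> m1
  m1 = (b.(0 | 0))\{c} :: -b-> m2
  m2 = (0 | 0)\{c} :: stopped
LTS(Q): 2 reachable states
  n0 = c.(0 | 0)\{c} :: -c-> n1
  n1 = (0 | 0)\{c} :: stopped
Executing cb from P (initial set {m0}):
  after c @ step 1: {m1}
  after b @ step 2: {m2}
  P completes σ.
Executing cb from Q (initial set {n0}):
  after c @ step 1: {n1}
  after b @ step 2: ∅  — Q cannot continue

cb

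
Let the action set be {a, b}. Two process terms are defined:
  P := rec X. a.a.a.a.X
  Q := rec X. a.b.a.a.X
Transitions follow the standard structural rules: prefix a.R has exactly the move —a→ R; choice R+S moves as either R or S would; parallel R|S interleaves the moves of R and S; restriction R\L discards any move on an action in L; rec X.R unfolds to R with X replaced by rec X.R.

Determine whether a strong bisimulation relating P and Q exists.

Reachable graph of P (4 states):
  m0 = rec X. a.a.a.a.X | —a→ m1
  m1 = a.a.a.(rec X. a.a.a.a.X) | —a→ m2
  m2 = a.a.(rec X. a.a.a.a.X) | —a→ m3
  m3 = a.(rec X. a.a.a.a.X) | —a→ m0
Reachable graph of Q (4 states):
  n0 = rec X. a.b.a.a.X | —a→ n1
  n1 = b.a.a.(rec X. a.b.a.a.X) | —b→ n2
  n2 = a.a.(rec X. a.b.a.a.X) | —a→ n3
  n3 = a.(rec X. a.b.a.a.X) | —a→ n0
Coarsest stable partition (strong bisimilarity classes):
  B0 = {m0, m1, m2, m3}
  B1 = {n0}
  B2 = {n1}
  B3 = {n2}
  B4 = {n3}
m0 ∈ B0, n0 ∈ B1 → different blocks

not bisimilar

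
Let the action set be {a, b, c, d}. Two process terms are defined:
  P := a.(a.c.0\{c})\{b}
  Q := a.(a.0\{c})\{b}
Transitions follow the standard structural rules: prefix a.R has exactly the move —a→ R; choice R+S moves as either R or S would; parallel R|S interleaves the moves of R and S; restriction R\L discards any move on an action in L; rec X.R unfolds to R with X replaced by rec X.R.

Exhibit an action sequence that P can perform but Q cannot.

aac

LTS(P): 4 reachable states
  u0 = a.(a.c.0\{c})\{b} → --a--▸ u1
  u1 = (a.c.0\{c})\{b} → --a--▸ u2
  u2 = (c.0\{c})\{b} → --c--▸ u3
  u3 = 0\{c}\{b} → ·
LTS(Q): 3 reachable states
  v0 = a.(a.0\{c})\{b} → --a--▸ v1
  v1 = (a.0\{c})\{b} → --a--▸ v2
  v2 = 0\{c}\{b} → ·
Executing aac from P (initial set {u0}):
  after a @ step 1: {u1}
  after a @ step 2: {u2}
  after c @ step 3: {u3}
  ✓ P
Executing aac from Q (initial set {v0}):
  after a @ step 1: {v1}
  after a @ step 2: {v2}
  after c @ step 3: ∅ (Q stuck)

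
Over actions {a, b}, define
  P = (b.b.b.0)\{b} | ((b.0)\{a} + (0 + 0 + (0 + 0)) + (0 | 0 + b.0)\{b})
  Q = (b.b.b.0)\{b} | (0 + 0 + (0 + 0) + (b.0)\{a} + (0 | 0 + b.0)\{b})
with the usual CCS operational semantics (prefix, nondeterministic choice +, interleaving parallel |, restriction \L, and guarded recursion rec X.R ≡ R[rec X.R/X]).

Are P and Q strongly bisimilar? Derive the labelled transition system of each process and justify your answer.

LTS(P): 2 reachable states
  u0 = (b.b.b.0)\{b} | ((b.0)\{a} + (0 + 0 + (0 + 0)) + (0 | 0 + b.0)\{b}) ⊢ ··b··> u1
  u1 = (b.b.b.0)\{b} | 0\{a} ⊢ (no moves)
LTS(Q): 2 reachable states
  v0 = (b.b.b.0)\{b} | (0 + 0 + (0 + 0) + (b.0)\{a} + (0 | 0 + b.0)\{b}) ⊢ ··b··> v1
  v1 = (b.b.b.0)\{b} | 0\{a} ⊢ (no moves)
Bisimilarity quotient blocks:
  B0 = {u0, v0}
  B1 = {u1, v1}
u0 ∈ B0, v0 ∈ B0 → same block

bisimilar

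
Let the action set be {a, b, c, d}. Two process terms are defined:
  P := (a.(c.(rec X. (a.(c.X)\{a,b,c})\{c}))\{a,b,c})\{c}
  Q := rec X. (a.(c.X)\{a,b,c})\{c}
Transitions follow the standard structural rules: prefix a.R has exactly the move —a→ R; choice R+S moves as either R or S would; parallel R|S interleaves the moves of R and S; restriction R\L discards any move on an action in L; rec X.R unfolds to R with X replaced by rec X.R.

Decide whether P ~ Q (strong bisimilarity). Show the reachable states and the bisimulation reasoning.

P ~ Q

LTS(P): 2 reachable states
  s0 = (a.(c.(rec X. (a.(c.X)\{a,b,c})\{c}))\{a,b,c})\{c} | =a=> s1
  s1 = (c.(rec X. (a.(c.X)\{a,b,c})\{c}))\{a,b,c}\{c} | stopped
LTS(Q): 2 reachable states
  t0 = rec X. (a.(c.X)\{a,b,c})\{c} | =a=> t1
  t1 = (c.(rec X. (a.(c.X)\{a,b,c})\{c}))\{a,b,c}\{c} | stopped
Coarsest stable partition (strong bisimilarity classes):
  B0 = {s0, t0}
  B1 = {s1, t1}
s0 ∈ B0, t0 ∈ B0 → same block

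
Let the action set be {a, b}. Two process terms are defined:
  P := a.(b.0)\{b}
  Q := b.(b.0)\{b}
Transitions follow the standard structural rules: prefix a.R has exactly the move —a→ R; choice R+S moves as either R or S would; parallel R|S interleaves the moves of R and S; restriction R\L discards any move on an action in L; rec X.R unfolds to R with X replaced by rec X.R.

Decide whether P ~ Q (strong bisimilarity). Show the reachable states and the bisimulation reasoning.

LTS(P): 2 reachable states
  p0 = a.(b.0)\{b} | —a→ p1
  p1 = (b.0)\{b} | ∅
LTS(Q): 2 reachable states
  q0 = b.(b.0)\{b} | —b→ q1
  q1 = (b.0)\{b} | ∅
Partition-refinement fixed point:
  B0 = {p0}
  B1 = {p1, q1}
  B2 = {q0}
p0 ∈ B0, q0 ∈ B2 → different blocks

P ≁ Q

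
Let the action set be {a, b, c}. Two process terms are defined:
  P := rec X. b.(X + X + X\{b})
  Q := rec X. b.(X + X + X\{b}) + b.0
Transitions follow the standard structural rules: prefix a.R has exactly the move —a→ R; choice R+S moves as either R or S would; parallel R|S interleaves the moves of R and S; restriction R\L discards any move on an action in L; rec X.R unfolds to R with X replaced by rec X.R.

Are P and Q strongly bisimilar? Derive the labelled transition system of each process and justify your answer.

Reachable graph of P (2 states):
  p0 = rec X. b.(X + X + X\{b}) → --b--▸ p1
  p1 = (rec X. b.(X + X + X\{b})) + (rec X. b.(X + X + X\{b})) + (rec X. b.(X + X + X\{b}))\{b} → --b--▸ p1
Reachable graph of Q (3 states):
  q0 = rec X. b.(X + X + X\{b}) + b.0 → --b--▸ q1, --b--▸ q2
  q1 = (rec X. b.(X + X + X\{b}) + b.0) + (rec X. b.(X + X + X\{b}) + b.0) + (rec X. b.(X + X + X\{b}) + b.0)\{b} → --b--▸ q1, --b--▸ q2
  q2 = 0 → stopped
Bisimilarity quotient blocks:
  B0 = {p0, p1}
  B1 = {q0, q1}
  B2 = {q2}
p0 ∈ B0, q0 ∈ B1 → different blocks

P ≁ Q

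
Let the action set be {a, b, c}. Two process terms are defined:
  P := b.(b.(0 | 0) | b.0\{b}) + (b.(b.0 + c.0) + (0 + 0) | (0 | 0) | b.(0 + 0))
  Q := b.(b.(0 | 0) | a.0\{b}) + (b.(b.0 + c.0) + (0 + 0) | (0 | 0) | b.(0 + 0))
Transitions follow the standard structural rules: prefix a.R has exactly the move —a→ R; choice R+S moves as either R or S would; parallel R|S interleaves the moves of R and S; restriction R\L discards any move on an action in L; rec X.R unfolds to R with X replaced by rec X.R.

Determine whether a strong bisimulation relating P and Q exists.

NO

LTS(P): 8 reachable states
  p0 = b.(b.(0 | 0) | b.0\{b}) + (b.(b.0 + c.0) + (0 + 0) | (0 | 0) | b.(0 + 0)) → =b=> p1, =b=> p2, =b=> p3
  p1 = (0 + 0) | (0 | 0) | (0 + 0) → deadlocked
  p2 = b.(0 | 0) | b.0\{b} → =b=> p4, =b=> p5
  p3 = b.0 + c.0 → =b=> p6, =c=> p6
  p4 = 0 | 0 | b.0\{b} → =b=> p7
  p5 = b.(0 | 0) | 0\{b} → =b=> p7
  p6 = 0 → deadlocked
  p7 = 0 | 0 | 0\{b} → deadlocked
LTS(Q): 8 reachable states
  q0 = b.(b.(0 | 0) | a.0\{b}) + (b.(b.0 + c.0) + (0 + 0) | (0 | 0) | b.(0 + 0)) → =b=> q1, =b=> q2, =b=> q3
  q1 = (0 + 0) | (0 | 0) | (0 + 0) → deadlocked
  q2 = b.(0 | 0) | a.0\{b} → =a=> q4, =b=> q5
  q3 = b.0 + c.0 → =b=> q6, =c=> q6
  q4 = b.(0 | 0) | 0\{b} → =b=> q7
  q5 = 0 | 0 | a.0\{b} → =a=> q7
  q6 = 0 → deadlocked
  q7 = 0 | 0 | 0\{b} → deadlocked
Bisimilarity quotient blocks:
  B0 = {p0}
  B1 = {p2}
  B2 = {p4, p5, q4}
  B3 = {p1, p6, p7, q1, q6, q7}
  B4 = {p3, q3}
  B5 = {q0}
  B6 = {q2}
  B7 = {q5}
p0 ∈ B0, q0 ∈ B5 → different blocks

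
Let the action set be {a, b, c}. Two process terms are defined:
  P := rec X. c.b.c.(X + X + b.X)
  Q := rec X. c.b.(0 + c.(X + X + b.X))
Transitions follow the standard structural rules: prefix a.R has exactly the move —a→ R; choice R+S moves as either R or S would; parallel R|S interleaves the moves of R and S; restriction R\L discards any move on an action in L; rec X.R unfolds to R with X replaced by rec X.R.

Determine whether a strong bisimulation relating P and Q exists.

bisimilar

LTS(P): 4 reachable states
  u0 = rec X. c.b.c.(X + X + b.X) ⊢ =c=> u1
  u1 = b.c.((rec X. c.b.c.(X + X + b.X)) + (rec X. c.b.c.(X + X + b.X)) + b.(rec X. c.b.c.(X + X + b.X))) ⊢ =b=> u2
  u2 = c.((rec X. c.b.c.(X + X + b.X)) + (rec X. c.b.c.(X + X + b.X)) + b.(rec X. c.b.c.(X + X + b.X))) ⊢ =c=> u3
  u3 = (rec X. c.b.c.(X + X + b.X)) + (rec X. c.b.c.(X + X + b.X)) + b.(rec X. c.b.c.(X + X + b.X)) ⊢ =b=> u0, =c=> u1
LTS(Q): 4 reachable states
  v0 = rec X. c.b.(0 + c.(X + X + b.X)) ⊢ =c=> v1
  v1 = b.(0 + c.((rec X. c.b.(0 + c.(X + X + b.X))) + (rec X. c.b.(0 + c.(X + X + b.X))) + b.(rec X. c.b.(0 + c.(X + X + b.X))))) ⊢ =b=> v2
  v2 = 0 + c.((rec X. c.b.(0 + c.(X + X + b.X))) + (rec X. c.b.(0 + c.(X + X + b.X))) + b.(rec X. c.b.(0 + c.(X + X + b.X)))) ⊢ =c=> v3
  v3 = (rec X. c.b.(0 + c.(X + X + b.X))) + (rec X. c.b.(0 + c.(X + X + b.X))) + b.(rec X. c.b.(0 + c.(X + X + b.X))) ⊢ =b=> v0, =c=> v1
Coarsest stable partition (strong bisimilarity classes):
  B0 = {u0, v0}
  B1 = {u1, v1}
  B2 = {u2, v2}
  B3 = {u3, v3}
u0 ∈ B0, v0 ∈ B0 → same block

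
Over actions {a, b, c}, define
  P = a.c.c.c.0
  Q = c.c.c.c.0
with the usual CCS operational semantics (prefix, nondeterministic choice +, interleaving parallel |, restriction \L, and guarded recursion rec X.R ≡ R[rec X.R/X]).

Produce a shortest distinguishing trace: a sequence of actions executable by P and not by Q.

a

P's transition system — 5 states:
  m0 = a.c.c.c.0 → --a--▸ m1
  m1 = c.c.c.0 → --c--▸ m2
  m2 = c.c.0 → --c--▸ m3
  m3 = c.0 → --c--▸ m4
  m4 = 0 → deadlocked
Q's transition system — 5 states:
  n0 = c.c.c.c.0 → --c--▸ n1
  n1 = c.c.c.0 → --c--▸ n2
  n2 = c.c.0 → --c--▸ n3
  n3 = c.0 → --c--▸ n4
  n4 = 0 → deadlocked
Run σ = ⟨a⟩ on P: start {m0}
  step 1 (a): {m1}
  ✓ P
Run σ = ⟨a⟩ on Q: start {n0}
  step 1 (a): no successor for Q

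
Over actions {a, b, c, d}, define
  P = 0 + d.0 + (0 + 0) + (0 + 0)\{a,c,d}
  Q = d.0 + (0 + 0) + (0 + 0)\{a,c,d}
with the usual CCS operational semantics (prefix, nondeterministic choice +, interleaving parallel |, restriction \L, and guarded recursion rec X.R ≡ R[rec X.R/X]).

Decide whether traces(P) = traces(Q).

YES

LTS(P): 2 reachable states
  m0 = 0 + d.0 + (0 + 0) + (0 + 0)\{a,c,d} ⊢ —d→ m1
  m1 = 0 ⊢ (no moves)
LTS(Q): 2 reachable states
  n0 = d.0 + (0 + 0) + (0 + 0)\{a,c,d} ⊢ —d→ n1
  n1 = 0 ⊢ (no moves)
Bisimilarity quotient blocks:
  B0 = {m0, n0}
  B1 = {m1, n1}
m0 ∈ B0, n0 ∈ B0 → same block
Bisimilar ⇒ trace-equivalent.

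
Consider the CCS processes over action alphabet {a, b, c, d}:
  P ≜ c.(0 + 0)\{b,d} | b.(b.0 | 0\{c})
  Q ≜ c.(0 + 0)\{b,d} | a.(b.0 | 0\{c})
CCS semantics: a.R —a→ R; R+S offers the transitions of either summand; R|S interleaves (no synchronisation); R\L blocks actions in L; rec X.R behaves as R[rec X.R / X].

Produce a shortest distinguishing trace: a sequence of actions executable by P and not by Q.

b

LTS(P): 6 reachable states
  m0 = c.(0 + 0)\{b,d} | b.(b.0 | 0\{c}) → =b=> m1, =c=> m2
  m1 = c.(0 + 0)\{b,d} | (b.0 | 0\{c}) → =b=> m3, =c=> m4
  m2 = (0 + 0)\{b,d} | b.(b.0 | 0\{c}) → =b=> m4
  m3 = c.(0 + 0)\{b,d} | (0 | 0\{c}) → =c=> m5
  m4 = (0 + 0)\{b,d} | (b.0 | 0\{c}) → =b=> m5
  m5 = (0 + 0)\{b,d} | (0 | 0\{c}) → deadlocked
LTS(Q): 6 reachable states
  n0 = c.(0 + 0)\{b,d} | a.(b.0 | 0\{c}) → =a=> n1, =c=> n2
  n1 = c.(0 + 0)\{b,d} | (b.0 | 0\{c}) → =b=> n3, =c=> n4
  n2 = (0 + 0)\{b,d} | a.(b.0 | 0\{c}) → =a=> n4
  n3 = c.(0 + 0)\{b,d} | (0 | 0\{c}) → =c=> n5
  n4 = (0 + 0)\{b,d} | (b.0 | 0\{c}) → =b=> n5
  n5 = (0 + 0)\{b,d} | (0 | 0\{c}) → deadlocked
Run σ = ⟨b⟩ on P: start {m0}
  [1] b ⇒ {m1}
  — P admits the full trace.
Run σ = ⟨b⟩ on Q: start {n0}
  [1] b ⇒ ∅ (Q stuck)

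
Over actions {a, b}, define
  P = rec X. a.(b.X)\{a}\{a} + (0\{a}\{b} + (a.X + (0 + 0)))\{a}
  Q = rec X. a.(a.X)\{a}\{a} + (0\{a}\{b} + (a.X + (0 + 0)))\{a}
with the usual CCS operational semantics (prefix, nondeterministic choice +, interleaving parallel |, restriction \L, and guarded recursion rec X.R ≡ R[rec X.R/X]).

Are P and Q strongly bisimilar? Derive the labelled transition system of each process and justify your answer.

LTS(P): 3 reachable states
  p0 = rec X. a.(b.X)\{a}\{a} + (0\{a}\{b} + (a.X + (0 + 0)))\{a} ⊢ —a→ p1
  p1 = (b.(rec X. a.(b.X)\{a}\{a} + (0\{a}\{b} + (a.X + (0 + 0)))\{a}))\{a}\{a} ⊢ —b→ p2
  p2 = (rec X. a.(b.X)\{a}\{a} + (0\{a}\{b} + (a.X + (0 + 0)))\{a})\{a}\{a} ⊢ (no moves)
LTS(Q): 2 reachable states
  q0 = rec X. a.(a.X)\{a}\{a} + (0\{a}\{b} + (a.X + (0 + 0)))\{a} ⊢ —a→ q1
  q1 = (a.(rec X. a.(a.X)\{a}\{a} + (0\{a}\{b} + (a.X + (0 + 0)))\{a}))\{a}\{a} ⊢ (no moves)
Bisimilarity quotient blocks:
  B0 = {p0}
  B1 = {p1}
  B2 = {p2, q1}
  B3 = {q0}
p0 ∈ B0, q0 ∈ B3 → different blocks

NO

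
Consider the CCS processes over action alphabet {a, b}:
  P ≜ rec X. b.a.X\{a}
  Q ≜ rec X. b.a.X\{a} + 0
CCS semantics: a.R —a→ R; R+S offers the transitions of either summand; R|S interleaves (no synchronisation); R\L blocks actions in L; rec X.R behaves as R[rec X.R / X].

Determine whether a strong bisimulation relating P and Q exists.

LTS(P): 4 reachable states
  p0 = rec X. b.a.X\{a} | --b--▸ p1
  p1 = a.(rec X. b.a.X\{a})\{a} | --a--▸ p2
  p2 = (rec X. b.a.X\{a})\{a} | --b--▸ p3
  p3 = (a.(rec X. b.a.X\{a})\{a})\{a} | deadlocked
LTS(Q): 4 reachable states
  q0 = rec X. b.a.X\{a} + 0 | --b--▸ q1
  q1 = a.(rec X. b.a.X\{a} + 0)\{a} | --a--▸ q2
  q2 = (rec X. b.a.X\{a} + 0)\{a} | --b--▸ q3
  q3 = (a.(rec X. b.a.X\{a} + 0)\{a})\{a} | deadlocked
Bisimilarity quotient blocks:
  B0 = {p0, q0}
  B1 = {p1, q1}
  B2 = {p2, q2}
  B3 = {p3, q3}
p0 ∈ B0, q0 ∈ B0 → same block

bisimilar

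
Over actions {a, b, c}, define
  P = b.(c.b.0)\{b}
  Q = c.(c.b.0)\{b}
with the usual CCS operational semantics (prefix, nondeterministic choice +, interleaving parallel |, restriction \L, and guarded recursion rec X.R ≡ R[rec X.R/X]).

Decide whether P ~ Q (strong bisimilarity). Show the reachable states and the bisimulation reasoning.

P's transition system — 3 states:
  m0 = b.(c.b.0)\{b} has moves =b=> m1
  m1 = (c.b.0)\{b} has moves =c=> m2
  m2 = (b.0)\{b} has moves deadlocked
Q's transition system — 3 states:
  n0 = c.(c.b.0)\{b} has moves =c=> n1
  n1 = (c.b.0)\{b} has moves =c=> n2
  n2 = (b.0)\{b} has moves deadlocked
Bisimilarity quotient blocks:
  B0 = {m0}
  B1 = {m1, n1}
  B2 = {m2, n2}
  B3 = {n0}
m0 ∈ B0, n0 ∈ B3 → different blocks

not bisimilar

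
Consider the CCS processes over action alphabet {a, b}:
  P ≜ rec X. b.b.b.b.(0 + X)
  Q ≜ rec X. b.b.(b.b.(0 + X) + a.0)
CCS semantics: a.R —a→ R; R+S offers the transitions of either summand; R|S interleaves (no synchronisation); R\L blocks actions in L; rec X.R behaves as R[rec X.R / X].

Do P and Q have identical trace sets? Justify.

Reachable graph of P (5 states):
  u0 = rec X. b.b.b.b.(0 + X) | --b--▸ u1
  u1 = b.b.b.(0 + (rec X. b.b.b.b.(0 + X))) | --b--▸ u2
  u2 = b.b.(0 + (rec X. b.b.b.b.(0 + X))) | --b--▸ u3
  u3 = b.(0 + (rec X. b.b.b.b.(0 + X))) | --b--▸ u4
  u4 = 0 + (rec X. b.b.b.b.(0 + X)) | --b--▸ u1
Reachable graph of Q (6 states):
  v0 = rec X. b.b.(b.b.(0 + X) + a.0) | --b--▸ v1
  v1 = b.(b.b.(0 + (rec X. b.b.(b.b.(0 + X) + a.0))) + a.0) | --b--▸ v2
  v2 = b.b.(0 + (rec X. b.b.(b.b.(0 + X) + a.0))) + a.0 | --a--▸ v3, --b--▸ v4
  v3 = 0 | (no moves)
  v4 = b.(0 + (rec X. b.b.(b.b.(0 + X) + a.0))) | --b--▸ v5
  v5 = 0 + (rec X. b.b.(b.b.(0 + X) + a.0)) | --b--▸ v1
Executing bba from Q (initial set {v0}):
  step 1 (b): {v1}
  step 2 (b): {v2}
  step 3 (a): {v3}
  — Q admits the full trace.
Executing bba from P (initial set {u0}):
  step 1 (b): {u1}
  step 2 (b): {u2}
  step 3 (a): no successor for P

NO — witness ⟨bba⟩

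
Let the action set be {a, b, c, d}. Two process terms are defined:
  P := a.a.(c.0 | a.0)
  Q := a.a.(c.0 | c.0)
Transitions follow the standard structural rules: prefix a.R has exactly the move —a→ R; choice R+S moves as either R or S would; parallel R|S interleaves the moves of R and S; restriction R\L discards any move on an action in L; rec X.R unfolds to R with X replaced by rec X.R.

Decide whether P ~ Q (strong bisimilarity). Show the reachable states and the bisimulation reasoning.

Reachable graph of P (6 states):
  s0 = a.a.(c.0 | a.0) → =a=> s1
  s1 = a.(c.0 | a.0) → =a=> s2
  s2 = c.0 | a.0 → =a=> s3, =c=> s4
  s3 = c.0 | 0 → =c=> s5
  s4 = 0 | a.0 → =a=> s5
  s5 = 0 | 0 → deadlocked
Reachable graph of Q (6 states):
  t0 = a.a.(c.0 | c.0) → =a=> t1
  t1 = a.(c.0 | c.0) → =a=> t2
  t2 = c.0 | c.0 → =c=> t3, =c=> t4
  t3 = 0 | c.0 → =c=> t5
  t4 = c.0 | 0 → =c=> t5
  t5 = 0 | 0 → deadlocked
Bisimilarity quotient blocks:
  B0 = {s0}
  B1 = {s1}
  B2 = {s2}
  B3 = {s3, t3, t4}
  B4 = {s5, t5}
  B5 = {s4}
  B6 = {t0}
  B7 = {t1}
  B8 = {t2}
s0 ∈ B0, t0 ∈ B6 → different blocks

not bisimilar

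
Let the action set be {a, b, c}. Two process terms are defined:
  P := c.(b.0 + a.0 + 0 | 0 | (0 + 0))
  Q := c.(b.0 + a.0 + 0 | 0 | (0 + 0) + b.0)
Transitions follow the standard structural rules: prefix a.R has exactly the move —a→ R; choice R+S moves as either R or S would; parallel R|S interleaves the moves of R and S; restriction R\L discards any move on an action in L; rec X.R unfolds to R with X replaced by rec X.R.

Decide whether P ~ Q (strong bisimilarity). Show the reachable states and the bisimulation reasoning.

P ~ Q

Reachable graph of P (3 states):
  p0 = c.(b.0 + a.0 + 0 | 0 | (0 + 0)) → —c→ p1
  p1 = b.0 + a.0 + 0 | 0 | (0 + 0) → —a→ p2, —b→ p2
  p2 = 0 → ·
Reachable graph of Q (3 states):
  q0 = c.(b.0 + a.0 + 0 | 0 | (0 + 0) + b.0) → —c→ q1
  q1 = b.0 + a.0 + 0 | 0 | (0 + 0) + b.0 → —a→ q2, —b→ q2
  q2 = 0 → ·
Partition-refinement fixed point:
  B0 = {p0, q0}
  B1 = {p1, q1}
  B2 = {p2, q2}
p0 ∈ B0, q0 ∈ B0 → same block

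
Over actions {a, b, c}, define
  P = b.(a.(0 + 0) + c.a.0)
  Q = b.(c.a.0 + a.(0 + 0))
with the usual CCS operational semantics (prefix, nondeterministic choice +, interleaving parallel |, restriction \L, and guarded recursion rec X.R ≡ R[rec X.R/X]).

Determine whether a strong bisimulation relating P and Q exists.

LTS(P): 5 reachable states
  m0 = b.(a.(0 + 0) + c.a.0) ⊢ =b=> m1
  m1 = a.(0 + 0) + c.a.0 ⊢ =a=> m2, =c=> m3
  m2 = 0 + 0 ⊢ ∅
  m3 = a.0 ⊢ =a=> m4
  m4 = 0 ⊢ ∅
LTS(Q): 5 reachable states
  n0 = b.(c.a.0 + a.(0 + 0)) ⊢ =b=> n1
  n1 = c.a.0 + a.(0 + 0) ⊢ =a=> n2, =c=> n3
  n2 = 0 + 0 ⊢ ∅
  n3 = a.0 ⊢ =a=> n4
  n4 = 0 ⊢ ∅
Bisimilarity quotient blocks:
  B0 = {m0, n0}
  B1 = {m1, n1}
  B2 = {m2, m4, n2, n4}
  B3 = {m3, n3}
m0 ∈ B0, n0 ∈ B0 → same block

YES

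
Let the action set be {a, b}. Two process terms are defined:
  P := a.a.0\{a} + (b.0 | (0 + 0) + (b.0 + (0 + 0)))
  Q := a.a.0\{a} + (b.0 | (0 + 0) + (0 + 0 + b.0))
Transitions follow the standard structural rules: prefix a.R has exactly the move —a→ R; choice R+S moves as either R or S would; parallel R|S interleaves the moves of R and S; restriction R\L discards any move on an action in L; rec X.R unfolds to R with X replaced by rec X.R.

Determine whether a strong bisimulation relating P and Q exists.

P ~ Q

P's transition system — 5 states:
  m0 = a.a.0\{a} + (b.0 | (0 + 0) + (b.0 + (0 + 0))) has moves —a→ m1, —b→ m2, —b→ m3
  m1 = a.0\{a} has moves —a→ m4
  m2 = 0 has moves (no moves)
  m3 = 0 | (0 + 0) has moves (no moves)
  m4 = 0\{a} has moves (no moves)
Q's transition system — 5 states:
  n0 = a.a.0\{a} + (b.0 | (0 + 0) + (0 + 0 + b.0)) has moves —a→ n1, —b→ n2, —b→ n3
  n1 = a.0\{a} has moves —a→ n4
  n2 = 0 has moves (no moves)
  n3 = 0 | (0 + 0) has moves (no moves)
  n4 = 0\{a} has moves (no moves)
Coarsest stable partition (strong bisimilarity classes):
  B0 = {m0, n0}
  B1 = {m2, m3, m4, n2, n3, n4}
  B2 = {m1, n1}
m0 ∈ B0, n0 ∈ B0 → same block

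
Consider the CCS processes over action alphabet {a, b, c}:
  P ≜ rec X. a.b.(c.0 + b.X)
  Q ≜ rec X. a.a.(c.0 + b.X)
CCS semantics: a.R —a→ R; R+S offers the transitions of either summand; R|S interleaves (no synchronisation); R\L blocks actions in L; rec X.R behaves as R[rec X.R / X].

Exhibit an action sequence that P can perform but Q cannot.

Reachable graph of P (4 states):
  m0 = rec X. a.b.(c.0 + b.X) ⊢ —a→ m1
  m1 = b.(c.0 + b.(rec X. a.b.(c.0 + b.X))) ⊢ —b→ m2
  m2 = c.0 + b.(rec X. a.b.(c.0 + b.X)) ⊢ —b→ m0, —c→ m3
  m3 = 0 ⊢ ·
Reachable graph of Q (4 states):
  n0 = rec X. a.a.(c.0 + b.X) ⊢ —a→ n1
  n1 = a.(c.0 + b.(rec X. a.a.(c.0 + b.X))) ⊢ —a→ n2
  n2 = c.0 + b.(rec X. a.a.(c.0 + b.X)) ⊢ —b→ n0, —c→ n3
  n3 = 0 ⊢ ·
Run σ = ⟨ab⟩ on P: start {m0}
  step 1 (a): {m1}
  step 2 (b): {m2}
  — P admits the full trace.
Run σ = ⟨ab⟩ on Q: start {n0}
  step 1 (a): {n1}
  step 2 (b): ∅ (Q stuck)

ab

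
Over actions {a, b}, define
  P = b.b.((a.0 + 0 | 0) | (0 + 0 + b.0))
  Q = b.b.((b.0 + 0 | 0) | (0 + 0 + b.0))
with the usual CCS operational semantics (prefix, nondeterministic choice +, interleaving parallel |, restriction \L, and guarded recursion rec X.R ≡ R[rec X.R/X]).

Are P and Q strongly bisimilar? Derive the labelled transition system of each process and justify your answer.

NO

P's transition system — 6 states:
  p0 = b.b.((a.0 + 0 | 0) | (0 + 0 + b.0)) :: -b-> p1
  p1 = b.((a.0 + 0 | 0) | (0 + 0 + b.0)) :: -b-> p2
  p2 = (a.0 + 0 | 0) | (0 + 0 + b.0) :: -a-> p3, -b-> p4
  p3 = 0 | (0 + 0 + b.0) :: -b-> p5
  p4 = (a.0 + 0 | 0) | 0 :: -a-> p5
  p5 = 0 | 0 :: (no moves)
Q's transition system — 6 states:
  q0 = b.b.((b.0 + 0 | 0) | (0 + 0 + b.0)) :: -b-> q1
  q1 = b.((b.0 + 0 | 0) | (0 + 0 + b.0)) :: -b-> q2
  q2 = (b.0 + 0 | 0) | (0 + 0 + b.0) :: -b-> q3, -b-> q4
  q3 = (b.0 + 0 | 0) | 0 :: -b-> q5
  q4 = 0 | (0 + 0 + b.0) :: -b-> q5
  q5 = 0 | 0 :: (no moves)
Coarsest stable partition (strong bisimilarity classes):
  B0 = {p0}
  B1 = {p1}
  B2 = {p2}
  B3 = {p3, q3, q4}
  B4 = {p5, q5}
  B5 = {p4}
  B6 = {q0}
  B7 = {q1}
  B8 = {q2}
p0 ∈ B0, q0 ∈ B6 → different blocks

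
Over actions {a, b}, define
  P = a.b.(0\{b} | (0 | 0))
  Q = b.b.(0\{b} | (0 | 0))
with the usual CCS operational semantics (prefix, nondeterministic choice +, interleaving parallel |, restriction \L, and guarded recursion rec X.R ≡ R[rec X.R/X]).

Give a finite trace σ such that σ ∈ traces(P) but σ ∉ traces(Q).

Reachable graph of P (3 states):
  m0 = a.b.(0\{b} | (0 | 0)) ⊢ --a--▸ m1
  m1 = b.(0\{b} | (0 | 0)) ⊢ --b--▸ m2
  m2 = 0\{b} | (0 | 0) ⊢ stopped
Reachable graph of Q (3 states):
  n0 = b.b.(0\{b} | (0 | 0)) ⊢ --b--▸ n1
  n1 = b.(0\{b} | (0 | 0)) ⊢ --b--▸ n2
  n2 = 0\{b} | (0 | 0) ⊢ stopped
Executing a from P (initial set {m0}):
  step 1 (a): {m1}
  ✓ P
Executing a from Q (initial set {n0}):
  step 1 (a): no successor for Q

a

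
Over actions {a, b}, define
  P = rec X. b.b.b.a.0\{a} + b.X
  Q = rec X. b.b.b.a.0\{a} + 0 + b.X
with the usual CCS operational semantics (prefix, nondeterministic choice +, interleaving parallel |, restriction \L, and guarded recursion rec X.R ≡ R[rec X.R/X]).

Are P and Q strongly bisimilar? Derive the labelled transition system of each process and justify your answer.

Reachable graph of P (5 states):
  m0 = rec X. b.b.b.a.0\{a} + b.X → ··b··> m0, ··b··> m1
  m1 = b.b.a.0\{a} → ··b··> m2
  m2 = b.a.0\{a} → ··b··> m3
  m3 = a.0\{a} → ··a··> m4
  m4 = 0\{a} → (no moves)
Reachable graph of Q (5 states):
  n0 = rec X. b.b.b.a.0\{a} + 0 + b.X → ··b··> n0, ··b··> n1
  n1 = b.b.a.0\{a} → ··b··> n2
  n2 = b.a.0\{a} → ··b··> n3
  n3 = a.0\{a} → ··a··> n4
  n4 = 0\{a} → (no moves)
Coarsest stable partition (strong bisimilarity classes):
  B0 = {m0, n0}
  B1 = {m1, n1}
  B2 = {m2, n2}
  B3 = {m3, n3}
  B4 = {m4, n4}
m0 ∈ B0, n0 ∈ B0 → same block

P ~ Q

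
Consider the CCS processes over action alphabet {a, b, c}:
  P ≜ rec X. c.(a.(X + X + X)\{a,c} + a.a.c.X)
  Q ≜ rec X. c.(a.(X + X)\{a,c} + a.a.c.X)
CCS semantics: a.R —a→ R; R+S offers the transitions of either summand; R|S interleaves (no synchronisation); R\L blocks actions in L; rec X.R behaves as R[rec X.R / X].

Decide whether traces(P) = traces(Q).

trace-equivalent

Reachable graph of P (5 states):
  m0 = rec X. c.(a.(X + X + X)\{a,c} + a.a.c.X) has moves --c--▸ m1
  m1 = a.((rec X. c.(a.(X + X + X)\{a,c} + a.a.c.X)) + (rec X. c.(a.(X + X + X)\{a,c} + a.a.c.X)) + (rec X. c.(a.(X + X + X)\{a,c} + a.a.c.X)))\{a,c} + a.a.c.(rec X. c.(a.(X + X + X)\{a,c} + a.a.c.X)) has moves --a--▸ m2, --a--▸ m3
  m2 = ((rec X. c.(a.(X + X + X)\{a,c} + a.a.c.X)) + (rec X. c.(a.(X + X + X)\{a,c} + a.a.c.X)) + (rec X. c.(a.(X + X + X)\{a,c} + a.a.c.X)))\{a,c} has moves (no moves)
  m3 = a.c.(rec X. c.(a.(X + X + X)\{a,c} + a.a.c.X)) has moves --a--▸ m4
  m4 = c.(rec X. c.(a.(X + X + X)\{a,c} + a.a.c.X)) has moves --c--▸ m0
Reachable graph of Q (5 states):
  n0 = rec X. c.(a.(X + X)\{a,c} + a.a.c.X) has moves --c--▸ n1
  n1 = a.((rec X. c.(a.(X + X)\{a,c} + a.a.c.X)) + (rec X. c.(a.(X + X)\{a,c} + a.a.c.X)))\{a,c} + a.a.c.(rec X. c.(a.(X + X)\{a,c} + a.a.c.X)) has moves --a--▸ n2, --a--▸ n3
  n2 = ((rec X. c.(a.(X + X)\{a,c} + a.a.c.X)) + (rec X. c.(a.(X + X)\{a,c} + a.a.c.X)))\{a,c} has moves (no moves)
  n3 = a.c.(rec X. c.(a.(X + X)\{a,c} + a.a.c.X)) has moves --a--▸ n4
  n4 = c.(rec X. c.(a.(X + X)\{a,c} + a.a.c.X)) has moves --c--▸ n0
Coarsest stable partition (strong bisimilarity classes):
  B0 = {m0, n0}
  B1 = {m1, n1}
  B2 = {m2, n2}
  B3 = {m3, n3}
  B4 = {m4, n4}
m0 ∈ B0, n0 ∈ B0 → same block
Bisimilar ⇒ trace-equivalent.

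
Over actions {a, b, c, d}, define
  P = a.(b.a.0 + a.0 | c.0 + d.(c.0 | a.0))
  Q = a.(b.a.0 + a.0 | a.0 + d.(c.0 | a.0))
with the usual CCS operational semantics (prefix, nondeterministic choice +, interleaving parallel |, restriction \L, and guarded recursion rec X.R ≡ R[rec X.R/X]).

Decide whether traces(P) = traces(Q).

trace-distinct — witness ⟨ac⟩

LTS(P): 10 reachable states
  m0 = a.(b.a.0 + a.0 | c.0 + d.(c.0 | a.0)) :: —a→ m1
  m1 = b.a.0 + a.0 | c.0 + d.(c.0 | a.0) :: —a→ m2, —b→ m3, —c→ m4, —d→ m5
  m2 = 0 | c.0 :: —c→ m6
  m3 = a.0 :: —a→ m7
  m4 = a.0 | 0 :: —a→ m6
  m5 = c.0 | a.0 :: —a→ m8, —c→ m9
  m6 = 0 | 0 :: ∅
  m7 = 0 :: ∅
  m8 = c.0 | 0 :: —c→ m6
  m9 = 0 | a.0 :: —a→ m6
LTS(Q): 9 reachable states
  n0 = a.(b.a.0 + a.0 | a.0 + d.(c.0 | a.0)) :: —a→ n1
  n1 = b.a.0 + a.0 | a.0 + d.(c.0 | a.0) :: —a→ n2, —a→ n3, —b→ n4, —d→ n5
  n2 = 0 | a.0 :: —a→ n6
  n3 = a.0 | 0 :: —a→ n6
  n4 = a.0 :: —a→ n7
  n5 = c.0 | a.0 :: —a→ n8, —c→ n2
  n6 = 0 | 0 :: ∅
  n7 = 0 :: ∅
  n8 = c.0 | 0 :: —c→ n6
Executing ac from P (initial set {m0}):
  [1] a ⇒ {m1}
  [2] c ⇒ {m4}
  P completes σ.
Executing ac from Q (initial set {n0}):
  [1] a ⇒ {n1}
  [2] c ⇒ ∅  — Q cannot continue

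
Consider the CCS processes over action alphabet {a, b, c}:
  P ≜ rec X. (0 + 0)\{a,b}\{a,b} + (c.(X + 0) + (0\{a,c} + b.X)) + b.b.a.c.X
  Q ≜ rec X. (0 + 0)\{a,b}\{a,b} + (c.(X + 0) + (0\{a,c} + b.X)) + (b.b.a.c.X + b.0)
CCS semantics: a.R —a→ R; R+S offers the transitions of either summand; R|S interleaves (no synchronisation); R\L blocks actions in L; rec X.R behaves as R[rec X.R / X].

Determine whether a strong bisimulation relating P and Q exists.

LTS(P): 5 reachable states
  u0 = rec X. (0 + 0)\{a,b}\{a,b} + (c.(X + 0) + (0\{a,c} + b.X)) + b.b.a.c.X :: ··b··> u0, ··b··> u1, ··c··> u2
  u1 = b.a.c.(rec X. (0 + 0)\{a,b}\{a,b} + (c.(X + 0) + (0\{a,c} + b.X)) + b.b.a.c.X) :: ··b··> u3
  u2 = (rec X. (0 + 0)\{a,b}\{a,b} + (c.(X + 0) + (0\{a,c} + b.X)) + b.b.a.c.X) + 0 :: ··b··> u0, ··b··> u1, ··c··> u2
  u3 = a.c.(rec X. (0 + 0)\{a,b}\{a,b} + (c.(X + 0) + (0\{a,c} + b.X)) + b.b.a.c.X) :: ··a··> u4
  u4 = c.(rec X. (0 + 0)\{a,b}\{a,b} + (c.(X + 0) + (0\{a,c} + b.X)) + b.b.a.c.X) :: ··c··> u0
LTS(Q): 6 reachable states
  v0 = rec X. (0 + 0)\{a,b}\{a,b} + (c.(X + 0) + (0\{a,c} + b.X)) + (b.b.a.c.X + b.0) :: ··b··> v0, ··b··> v1, ··b··> v2, ··c··> v3
  v1 = 0 :: deadlocked
  v2 = b.a.c.(rec X. (0 + 0)\{a,b}\{a,b} + (c.(X + 0) + (0\{a,c} + b.X)) + (b.b.a.c.X + b.0)) :: ··b··> v4
  v3 = (rec X. (0 + 0)\{a,b}\{a,b} + (c.(X + 0) + (0\{a,c} + b.X)) + (b.b.a.c.X + b.0)) + 0 :: ··b··> v0, ··b··> v1, ··b··> v2, ··c··> v3
  v4 = a.c.(rec X. (0 + 0)\{a,b}\{a,b} + (c.(X + 0) + (0\{a,c} + b.X)) + (b.b.a.c.X + b.0)) :: ··a··> v5
  v5 = c.(rec X. (0 + 0)\{a,b}\{a,b} + (c.(X + 0) + (0\{a,c} + b.X)) + (b.b.a.c.X + b.0)) :: ··c··> v0
Bisimilarity quotient blocks:
  B0 = {u0, u2}
  B1 = {u1}
  B2 = {u3}
  B3 = {u4}
  B4 = {v0, v3}
  B5 = {v2}
  B6 = {v4}
  B7 = {v5}
  B8 = {v1}
u0 ∈ B0, v0 ∈ B4 → different blocks

NO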